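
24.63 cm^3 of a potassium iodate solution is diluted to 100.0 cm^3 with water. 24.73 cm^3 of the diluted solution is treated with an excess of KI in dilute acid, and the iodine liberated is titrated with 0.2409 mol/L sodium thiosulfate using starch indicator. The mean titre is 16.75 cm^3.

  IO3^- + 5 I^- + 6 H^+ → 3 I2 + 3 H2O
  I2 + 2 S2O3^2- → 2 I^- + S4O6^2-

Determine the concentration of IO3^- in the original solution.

n(S2O3^2-) = 0.01675 × 0.2409 = 4.035 × 10^-3 mol
n(I2) = n(S2O3^2-)/2 = 2.018 × 10^-3 mol
From the 1:3 ratio, n(IO3^-) in the aliquot = 1/3 × 2.018 × 10^-3 = 6.725 × 10^-4 mol
[IO3^-]_dilute = 6.725 × 10^-4 / 0.02473 = 0.02719 mol/L
[IO3^-]_original = 0.02719 × 100.0/24.63 = 0.1104 mol/L

0.1104 mol/L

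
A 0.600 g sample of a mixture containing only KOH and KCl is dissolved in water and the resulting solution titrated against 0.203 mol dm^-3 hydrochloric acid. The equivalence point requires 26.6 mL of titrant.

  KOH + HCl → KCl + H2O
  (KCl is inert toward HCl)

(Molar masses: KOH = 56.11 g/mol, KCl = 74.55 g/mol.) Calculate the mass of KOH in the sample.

0.303 g

n(HCl) = 0.0266 × 0.203 = 5.40 × 10^-3 mol
Let x = n(KOH), y = n(KCl).
Titrant: 1x = 5.40 × 10^-3;  mass: 56.11x + 74.55y = 0.600
Solving, x = 5.40 × 10^-3 mol, y = 3.98 × 10^-3 mol
mass of KOH = 5.40 × 10^-3 × 56.11 = 0.303 g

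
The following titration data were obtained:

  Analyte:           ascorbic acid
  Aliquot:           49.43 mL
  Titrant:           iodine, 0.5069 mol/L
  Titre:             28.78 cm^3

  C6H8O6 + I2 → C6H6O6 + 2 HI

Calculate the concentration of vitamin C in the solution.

n(I2) = 0.02878 L × 0.5069 mol/L = 0.01459 mol
n(C6H8O6) = 0.01459 mol (1:1 mole ratio)
[C6H8O6] = 0.01459 mol / 0.04943 L = 0.2951 mol/L

0.2951 mol/L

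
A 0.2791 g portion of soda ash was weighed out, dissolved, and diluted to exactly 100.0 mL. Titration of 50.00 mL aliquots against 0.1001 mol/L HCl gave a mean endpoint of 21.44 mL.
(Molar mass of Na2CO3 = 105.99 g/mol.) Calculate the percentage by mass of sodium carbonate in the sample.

Na2CO3 + 2 HCl → 2 NaCl + H2O + CO2
n(HCl) per titration = 0.02144 × 0.1001 = 2.146 × 10^-3 mol
From the 1:2 ratio, n(Na2CO3) in each aliquot = 1/2 × 2.146 × 10^-3 = 1.073 × 10^-3 mol
n(Na2CO3) in the whole flask = 1.073 × 10^-3 × 100.0/50.00 = 2.146 × 10^-3 mol
mass of Na2CO3 = 2.146 × 10^-3 × 105.99 = 0.2275 g
% Na2CO3 = 0.2275 / 0.2791 × 100 = 81.50 %

81.50 %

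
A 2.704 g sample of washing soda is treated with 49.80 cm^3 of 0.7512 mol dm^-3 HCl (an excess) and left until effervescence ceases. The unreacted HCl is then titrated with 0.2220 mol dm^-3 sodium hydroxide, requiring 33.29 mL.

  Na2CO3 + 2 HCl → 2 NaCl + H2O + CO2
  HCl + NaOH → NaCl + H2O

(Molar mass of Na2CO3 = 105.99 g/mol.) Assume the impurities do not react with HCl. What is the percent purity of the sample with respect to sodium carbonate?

58.83 %

n(HCl) added = 0.04980 × 0.7512 = 0.03741 mol
n(NaOH) used in back-titration = 0.03329 × 0.2220 = 7.390 × 10^-3 mol
n(HCl) left over = 7.390 × 10^-3 mol (1:1 ratio)
n(HCl) consumed by analyte = 0.03741 − 7.390 × 10^-3 = 0.03002 mol
From the 1:2 ratio, n(Na2CO3) = 1/2 × 0.03002 = 0.01501 mol
mass of Na2CO3 = 0.01501 × 105.99 = 1.591 g
% Na2CO3 = 1.591 / 2.704 × 100 = 58.83 %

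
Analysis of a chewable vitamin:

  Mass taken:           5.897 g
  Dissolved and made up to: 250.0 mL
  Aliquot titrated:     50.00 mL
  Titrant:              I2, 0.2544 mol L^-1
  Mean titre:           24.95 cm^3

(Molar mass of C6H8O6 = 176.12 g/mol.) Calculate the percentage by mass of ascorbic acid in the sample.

94.78 %

C6H8O6 + I2 → C6H6O6 + 2 HI
n(I2) per titration = 0.02495 × 0.2544 = 6.347 × 10^-3 mol
n(C6H8O6) in each aliquot = 6.347 × 10^-3 mol (1:1 ratio)
n(C6H8O6) in the whole flask = 6.347 × 10^-3 × 250.0/50.00 = 0.03174 mol
mass of C6H8O6 = 0.03174 × 176.12 = 5.589 g
% C6H8O6 = 5.589 / 5.897 × 100 = 94.78 %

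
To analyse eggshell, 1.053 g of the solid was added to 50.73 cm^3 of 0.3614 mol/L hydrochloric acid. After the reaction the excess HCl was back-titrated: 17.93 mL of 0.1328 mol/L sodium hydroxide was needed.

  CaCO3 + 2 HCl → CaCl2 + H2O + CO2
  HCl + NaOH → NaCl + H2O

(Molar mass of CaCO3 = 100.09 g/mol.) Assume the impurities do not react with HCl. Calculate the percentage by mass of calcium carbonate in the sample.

75.82 %

n(HCl) added = 0.05073 × 0.3614 = 0.01833 mol
n(NaOH) used in back-titration = 0.01793 × 0.1328 = 2.381 × 10^-3 mol
n(HCl) left over = 2.381 × 10^-3 mol (1:1 ratio)
n(HCl) consumed by analyte = 0.01833 − 2.381 × 10^-3 = 0.01595 mol
From the 1:2 ratio, n(CaCO3) = 1/2 × 0.01595 = 7.976 × 10^-3 mol
mass of CaCO3 = 7.976 × 10^-3 × 100.09 = 0.7984 g
% CaCO3 = 0.7984 / 1.053 × 100 = 75.82 %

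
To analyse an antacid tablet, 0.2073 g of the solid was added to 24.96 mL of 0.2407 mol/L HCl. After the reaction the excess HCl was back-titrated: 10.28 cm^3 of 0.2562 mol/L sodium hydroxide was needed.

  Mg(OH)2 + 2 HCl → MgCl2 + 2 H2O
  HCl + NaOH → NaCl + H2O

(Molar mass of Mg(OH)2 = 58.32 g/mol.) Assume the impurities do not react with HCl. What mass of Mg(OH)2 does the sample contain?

0.09839 g

n(HCl) added = 0.02496 × 0.2407 = 6.008 × 10^-3 mol
n(NaOH) used in back-titration = 0.01028 × 0.2562 = 2.634 × 10^-3 mol
n(HCl) left over = 2.634 × 10^-3 mol (1:1 ratio)
n(HCl) consumed by analyte = 6.008 × 10^-3 − 2.634 × 10^-3 = 3.374 × 10^-3 mol
From the 1:2 ratio, n(Mg(OH)2) = 1/2 × 3.374 × 10^-3 = 1.687 × 10^-3 mol
mass of Mg(OH)2 = 1.687 × 10^-3 × 58.32 = 0.09839 g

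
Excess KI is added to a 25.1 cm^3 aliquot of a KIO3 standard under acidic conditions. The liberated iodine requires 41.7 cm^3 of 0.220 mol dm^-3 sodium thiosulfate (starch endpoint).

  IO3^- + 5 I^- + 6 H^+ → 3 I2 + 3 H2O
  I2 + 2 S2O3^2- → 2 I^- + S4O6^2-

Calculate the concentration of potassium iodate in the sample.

0.0609 mol/L

n(S2O3^2-) = 0.0417 × 0.220 = 9.17 × 10^-3 mol
n(I2) = n(S2O3^2-)/2 = 4.59 × 10^-3 mol
From the 1:3 ratio, n(IO3^-) in the aliquot = 1/3 × 4.59 × 10^-3 = 1.53 × 10^-3 mol
[IO3^-] = 1.53 × 10^-3 / 0.0251 = 0.0609 mol/L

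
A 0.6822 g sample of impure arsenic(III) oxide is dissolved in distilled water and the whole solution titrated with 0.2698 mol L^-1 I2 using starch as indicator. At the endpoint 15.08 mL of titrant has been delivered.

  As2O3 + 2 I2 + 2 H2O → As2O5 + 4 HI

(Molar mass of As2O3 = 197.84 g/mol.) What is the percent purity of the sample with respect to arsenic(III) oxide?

n(I2) = 0.01508 L × 0.2698 mol/L = 4.069 × 10^-3 mol
From the 1:2 ratio, n(As2O3) = 1/2 × 4.069 × 10^-3 = 2.034 × 10^-3 mol
mass of As2O3 = 2.034 × 10^-3 × 197.84 g/mol = 0.4025 g
% As2O3 = 0.4025 / 0.6822 × 100 = 59.00 %

59.00 %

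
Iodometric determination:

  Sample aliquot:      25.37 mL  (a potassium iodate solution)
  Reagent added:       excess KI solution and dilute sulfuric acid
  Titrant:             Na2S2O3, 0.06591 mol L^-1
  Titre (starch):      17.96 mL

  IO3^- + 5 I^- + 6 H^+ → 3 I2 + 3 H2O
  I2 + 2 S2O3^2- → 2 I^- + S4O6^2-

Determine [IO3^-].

n(S2O3^2-) = 0.01796 × 0.06591 = 1.184 × 10^-3 mol
n(I2) = n(S2O3^2-)/2 = 5.919 × 10^-4 mol
From the 1:3 ratio, n(IO3^-) in the aliquot = 1/3 × 5.919 × 10^-4 = 1.973 × 10^-4 mol
[IO3^-] = 1.973 × 10^-4 / 0.02537 = 0.007777 mol/L

0.007777 mol/L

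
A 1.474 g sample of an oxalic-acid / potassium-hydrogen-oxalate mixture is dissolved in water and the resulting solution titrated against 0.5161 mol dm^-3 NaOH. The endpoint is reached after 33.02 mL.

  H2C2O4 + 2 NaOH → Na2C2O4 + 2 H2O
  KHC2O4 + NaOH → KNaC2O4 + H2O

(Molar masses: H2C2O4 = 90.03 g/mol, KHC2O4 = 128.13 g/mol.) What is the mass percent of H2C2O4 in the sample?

n(NaOH) = 0.03302 × 0.5161 = 0.01704 mol
Let x = n(H2C2O4), y = n(KHC2O4).
Titrant: 2x + 1y = 0.01704;  mass: 90.03x + 128.13y = 1.474
Solving, x = 4.268 × 10^-3 mol, y = 8.505 × 10^-3 mol
mass of H2C2O4 = 4.268 × 10^-3 × 90.03 = 0.3843 g
% H2C2O4 = 0.3843 / 1.474 × 100 = 26.07 %

26.07 %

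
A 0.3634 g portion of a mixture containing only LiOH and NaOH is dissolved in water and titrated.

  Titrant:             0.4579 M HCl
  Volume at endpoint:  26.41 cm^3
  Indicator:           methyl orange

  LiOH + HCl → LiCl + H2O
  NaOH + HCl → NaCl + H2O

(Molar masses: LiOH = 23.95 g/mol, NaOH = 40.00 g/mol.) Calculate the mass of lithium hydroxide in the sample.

0.1796 g

n(HCl) = 0.02641 × 0.4579 = 0.01209 mol
Let x = n(LiOH), y = n(NaOH).
Titrant: 1x + 1y = 0.01209;  mass: 23.95x + 40.00y = 0.3634
Solving, x = 7.497 × 10^-3 mol, y = 4.596 × 10^-3 mol
mass of LiOH = 7.497 × 10^-3 × 23.95 = 0.1796 g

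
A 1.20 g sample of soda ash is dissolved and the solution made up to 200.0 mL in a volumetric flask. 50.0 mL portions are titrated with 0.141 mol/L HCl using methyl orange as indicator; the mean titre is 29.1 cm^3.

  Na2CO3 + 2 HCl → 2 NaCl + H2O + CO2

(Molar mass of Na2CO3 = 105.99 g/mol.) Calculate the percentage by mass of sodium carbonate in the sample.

72.5 %

n(HCl) per titration = 0.0291 × 0.141 = 4.10 × 10^-3 mol
From the 1:2 ratio, n(Na2CO3) in each aliquot = 1/2 × 4.10 × 10^-3 = 2.05 × 10^-3 mol
n(Na2CO3) in the whole flask = 2.05 × 10^-3 × 200.0/50.0 = 8.21 × 10^-3 mol
mass of Na2CO3 = 8.21 × 10^-3 × 105.99 = 0.870 g
% Na2CO3 = 0.870 / 1.20 × 100 = 72.5 %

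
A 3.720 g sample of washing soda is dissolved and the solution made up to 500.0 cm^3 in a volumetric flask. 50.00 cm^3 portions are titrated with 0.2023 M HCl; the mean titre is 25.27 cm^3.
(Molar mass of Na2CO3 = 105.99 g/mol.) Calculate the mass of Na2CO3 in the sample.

Na2CO3 + 2 HCl → 2 NaCl + H2O + CO2
n(HCl) per titration = 0.02527 × 0.2023 = 5.112 × 10^-3 mol
From the 1:2 ratio, n(Na2CO3) in each aliquot = 1/2 × 5.112 × 10^-3 = 2.556 × 10^-3 mol
n(Na2CO3) in the whole flask = 2.556 × 10^-3 × 500.0/50.00 = 0.02556 mol
mass of Na2CO3 = 0.02556 × 105.99 = 2.709 g

2.709 g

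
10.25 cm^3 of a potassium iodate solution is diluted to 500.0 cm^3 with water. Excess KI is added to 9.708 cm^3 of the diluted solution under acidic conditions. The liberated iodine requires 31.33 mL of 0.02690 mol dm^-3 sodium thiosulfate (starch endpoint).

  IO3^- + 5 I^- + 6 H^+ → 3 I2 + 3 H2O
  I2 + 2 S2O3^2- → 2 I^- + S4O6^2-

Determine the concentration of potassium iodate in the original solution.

0.7058 mol/L

n(S2O3^2-) = 0.03133 × 0.02690 = 8.428 × 10^-4 mol
n(I2) = n(S2O3^2-)/2 = 4.214 × 10^-4 mol
From the 1:3 ratio, n(IO3^-) in the aliquot = 1/3 × 4.214 × 10^-4 = 1.405 × 10^-4 mol
[IO3^-]_dilute = 1.405 × 10^-4 / 0.009708 = 0.01447 mol/L
[IO3^-]_original = 0.01447 × 500.0/10.25 = 0.7058 mol/L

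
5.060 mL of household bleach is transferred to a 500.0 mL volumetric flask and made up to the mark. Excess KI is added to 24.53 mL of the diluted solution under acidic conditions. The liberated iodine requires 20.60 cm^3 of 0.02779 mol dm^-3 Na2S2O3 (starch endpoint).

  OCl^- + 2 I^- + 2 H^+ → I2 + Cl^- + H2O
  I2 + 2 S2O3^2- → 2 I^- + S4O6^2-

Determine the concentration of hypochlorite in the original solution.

n(S2O3^2-) = 0.02060 × 0.02779 = 5.725 × 10^-4 mol
n(I2) = n(S2O3^2-)/2 = 2.862 × 10^-4 mol
n(OCl^-) in the aliquot = 2.862 × 10^-4 mol (1:1 ratio)
[OCl^-]_dilute = 2.862 × 10^-4 / 0.02453 = 0.01167 mol/L
[OCl^-]_original = 0.01167 × 500.0/5.060 = 1.153 mol/L

1.153 mol/L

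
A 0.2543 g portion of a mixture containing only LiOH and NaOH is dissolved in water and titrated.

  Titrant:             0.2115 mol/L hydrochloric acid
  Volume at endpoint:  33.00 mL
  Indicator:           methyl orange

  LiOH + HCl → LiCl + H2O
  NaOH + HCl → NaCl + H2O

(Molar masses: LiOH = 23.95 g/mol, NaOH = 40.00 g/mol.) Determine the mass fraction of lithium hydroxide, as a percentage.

14.60 %

n(HCl) = 0.03300 × 0.2115 = 6.979 × 10^-3 mol
Let x = n(LiOH), y = n(NaOH).
Titrant: 1x + 1y = 6.979 × 10^-3;  mass: 23.95x + 40.00y = 0.2543
Solving, x = 1.550 × 10^-3 mol, y = 5.429 × 10^-3 mol
mass of LiOH = 1.550 × 10^-3 × 23.95 = 0.03713 g
% LiOH = 0.03713 / 0.2543 × 100 = 14.60 %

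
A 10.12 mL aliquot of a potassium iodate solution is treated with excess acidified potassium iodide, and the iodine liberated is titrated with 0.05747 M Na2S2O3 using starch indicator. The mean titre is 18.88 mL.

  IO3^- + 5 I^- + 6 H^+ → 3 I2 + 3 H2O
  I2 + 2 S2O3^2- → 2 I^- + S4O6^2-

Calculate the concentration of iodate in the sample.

n(S2O3^2-) = 0.01888 × 0.05747 = 1.085 × 10^-3 mol
n(I2) = n(S2O3^2-)/2 = 5.425 × 10^-4 mol
From the 1:3 ratio, n(IO3^-) in the aliquot = 1/3 × 5.425 × 10^-4 = 1.808 × 10^-4 mol
[IO3^-] = 1.808 × 10^-4 / 0.01012 = 0.01787 mol/L

0.01787 M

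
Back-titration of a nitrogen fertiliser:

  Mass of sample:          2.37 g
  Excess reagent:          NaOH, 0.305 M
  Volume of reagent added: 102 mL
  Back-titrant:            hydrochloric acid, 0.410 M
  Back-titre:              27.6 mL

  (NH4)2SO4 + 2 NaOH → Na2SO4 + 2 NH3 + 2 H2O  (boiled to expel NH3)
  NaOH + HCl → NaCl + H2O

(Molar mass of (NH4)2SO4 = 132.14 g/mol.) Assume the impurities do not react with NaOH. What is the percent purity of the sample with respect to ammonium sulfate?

55.2 %

n(NaOH) added = 0.102 × 0.305 = 0.0311 mol
n(HCl) used in back-titration = 0.0276 × 0.410 = 0.0113 mol
n(NaOH) left over = 0.0113 mol (1:1 ratio)
n(NaOH) consumed by analyte = 0.0311 − 0.0113 = 0.0198 mol
From the 1:2 ratio, n((NH4)2SO4) = 1/2 × 0.0198 = 9.90 × 10^-3 mol
mass of (NH4)2SO4 = 9.90 × 10^-3 × 132.14 = 1.31 g
% (NH4)2SO4 = 1.31 / 2.37 × 100 = 55.2 %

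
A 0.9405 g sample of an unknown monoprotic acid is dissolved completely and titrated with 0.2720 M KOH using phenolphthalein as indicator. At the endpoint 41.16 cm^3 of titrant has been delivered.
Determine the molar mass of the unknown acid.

n(KOH) = 0.04116 L × 0.2720 mol/L = 0.01120 mol
n(HA) = 0.01120 mol (1:1 ratio)
M = m / n = 0.9405 g / 0.01120 mol = 84.01 g/mol

84.01 g/mol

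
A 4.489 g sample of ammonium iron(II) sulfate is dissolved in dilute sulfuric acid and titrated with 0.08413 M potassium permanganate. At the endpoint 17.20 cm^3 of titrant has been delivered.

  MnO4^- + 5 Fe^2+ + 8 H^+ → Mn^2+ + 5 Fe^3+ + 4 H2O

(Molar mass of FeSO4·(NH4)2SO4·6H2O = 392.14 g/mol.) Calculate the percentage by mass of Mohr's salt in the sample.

n(KMnO4) = 0.01720 L × 0.08413 mol/L = 1.447 × 10^-3 mol
From the 5:1 ratio, n(FeSO4·(NH4)2SO4·6H2O) = 5/1 × 1.447 × 10^-3 = 7.235 × 10^-3 mol
mass of FeSO4·(NH4)2SO4·6H2O = 7.235 × 10^-3 × 392.14 g/mol = 2.837 g
% FeSO4·(NH4)2SO4·6H2O = 2.837 / 4.489 × 100 = 63.20 %

63.20 %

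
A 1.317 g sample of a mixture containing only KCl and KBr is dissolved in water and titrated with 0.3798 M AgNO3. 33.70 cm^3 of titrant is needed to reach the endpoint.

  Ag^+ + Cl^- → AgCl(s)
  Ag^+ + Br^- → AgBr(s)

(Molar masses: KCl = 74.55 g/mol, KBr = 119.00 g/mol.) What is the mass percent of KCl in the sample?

26.25 %

n(AgNO3) = 0.03370 × 0.3798 = 0.01280 mol
Let x = n(KCl), y = n(KBr).
Titrant: 1x + 1y = 0.01280;  mass: 74.55x + 119.00y = 1.317
Solving, x = 4.637 × 10^-3 mol, y = 8.162 × 10^-3 mol
mass of KCl = 4.637 × 10^-3 × 74.55 = 0.3457 g
% KCl = 0.3457 / 1.317 × 100 = 26.25 %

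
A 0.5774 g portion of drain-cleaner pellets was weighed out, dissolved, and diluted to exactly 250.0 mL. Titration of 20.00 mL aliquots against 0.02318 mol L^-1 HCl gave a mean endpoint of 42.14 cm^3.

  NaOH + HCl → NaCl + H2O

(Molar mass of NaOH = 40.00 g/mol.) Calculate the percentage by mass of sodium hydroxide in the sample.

84.59 %

n(HCl) per titration = 0.04214 × 0.02318 = 9.768 × 10^-4 mol
n(NaOH) in each aliquot = 9.768 × 10^-4 mol (1:1 ratio)
n(NaOH) in the whole flask = 9.768 × 10^-4 × 250.0/20.00 = 0.01221 mol
mass of NaOH = 0.01221 × 40.00 = 0.4884 g
% NaOH = 0.4884 / 0.5774 × 100 = 84.59 %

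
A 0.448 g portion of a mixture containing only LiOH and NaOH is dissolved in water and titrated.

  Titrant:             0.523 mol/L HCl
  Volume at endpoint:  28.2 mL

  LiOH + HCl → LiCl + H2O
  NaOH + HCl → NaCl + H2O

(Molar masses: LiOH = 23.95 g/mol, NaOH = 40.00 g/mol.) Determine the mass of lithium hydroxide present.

0.212 g

n(HCl) = 0.0282 × 0.523 = 0.0147 mol
Let x = n(LiOH), y = n(NaOH).
Titrant: 1x + 1y = 0.0147;  mass: 23.95x + 40.00y = 0.448
Solving, x = 8.84 × 10^-3 mol, y = 5.90 × 10^-3 mol
mass of LiOH = 8.84 × 10^-3 × 23.95 = 0.212 g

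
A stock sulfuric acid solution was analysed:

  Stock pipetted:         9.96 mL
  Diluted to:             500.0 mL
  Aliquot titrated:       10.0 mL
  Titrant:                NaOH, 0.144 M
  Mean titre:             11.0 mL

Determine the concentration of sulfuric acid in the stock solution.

3.98 M

H2SO4 + 2 NaOH → Na2SO4 + 2 H2O
n(NaOH) = 0.0110 × 0.144 = 1.58 × 10^-3 mol
From the 1:2 ratio, n(H2SO4) in the aliquot = 1/2 × 1.58 × 10^-3 = 7.92 × 10^-4 mol
[H2SO4]_dilute = 7.92 × 10^-4 / 0.0100 = 0.0792 mol/L
Dilution factor = 500.0 / 9.96 = 50.20
[H2SO4]_stock = 0.0792 × 50.20 = 3.98 mol/L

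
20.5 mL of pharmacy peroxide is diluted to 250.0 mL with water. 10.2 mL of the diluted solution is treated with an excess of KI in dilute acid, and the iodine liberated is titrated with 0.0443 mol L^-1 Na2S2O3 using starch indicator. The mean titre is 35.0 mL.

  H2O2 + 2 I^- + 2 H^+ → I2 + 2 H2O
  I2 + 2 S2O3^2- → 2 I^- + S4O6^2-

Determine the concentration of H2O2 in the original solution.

n(S2O3^2-) = 0.0350 × 0.0443 = 1.55 × 10^-3 mol
n(I2) = n(S2O3^2-)/2 = 7.75 × 10^-4 mol
n(H2O2) in the aliquot = 7.75 × 10^-4 mol (1:1 ratio)
[H2O2]_dilute = 7.75 × 10^-4 / 0.0102 = 0.0760 mol/L
[H2O2]_original = 0.0760 × 250.0/20.5 = 0.927 mol/L

0.927 mol/L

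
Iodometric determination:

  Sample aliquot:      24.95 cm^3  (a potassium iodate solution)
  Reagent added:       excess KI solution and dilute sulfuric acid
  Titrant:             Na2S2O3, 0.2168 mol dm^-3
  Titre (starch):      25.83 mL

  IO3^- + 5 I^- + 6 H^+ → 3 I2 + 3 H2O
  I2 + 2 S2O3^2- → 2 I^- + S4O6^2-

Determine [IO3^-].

n(S2O3^2-) = 0.02583 × 0.2168 = 5.600 × 10^-3 mol
n(I2) = n(S2O3^2-)/2 = 2.800 × 10^-3 mol
From the 1:3 ratio, n(IO3^-) in the aliquot = 1/3 × 2.800 × 10^-3 = 9.333 × 10^-4 mol
[IO3^-] = 9.333 × 10^-4 / 0.02495 = 0.03741 mol/L

0.03741 mol/L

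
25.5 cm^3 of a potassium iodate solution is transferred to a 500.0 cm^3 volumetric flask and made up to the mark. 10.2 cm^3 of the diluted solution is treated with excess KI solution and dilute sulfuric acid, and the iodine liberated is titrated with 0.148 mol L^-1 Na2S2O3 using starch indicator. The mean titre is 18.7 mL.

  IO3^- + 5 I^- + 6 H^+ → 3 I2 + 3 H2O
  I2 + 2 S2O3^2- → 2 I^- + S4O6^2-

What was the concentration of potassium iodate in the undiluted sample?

0.887 mol/L

n(S2O3^2-) = 0.0187 × 0.148 = 2.77 × 10^-3 mol
n(I2) = n(S2O3^2-)/2 = 1.38 × 10^-3 mol
From the 1:3 ratio, n(IO3^-) in the aliquot = 1/3 × 1.38 × 10^-3 = 4.61 × 10^-4 mol
[IO3^-]_dilute = 4.61 × 10^-4 / 0.0102 = 0.0452 mol/L
[IO3^-]_original = 0.0452 × 500.0/25.5 = 0.887 mol/L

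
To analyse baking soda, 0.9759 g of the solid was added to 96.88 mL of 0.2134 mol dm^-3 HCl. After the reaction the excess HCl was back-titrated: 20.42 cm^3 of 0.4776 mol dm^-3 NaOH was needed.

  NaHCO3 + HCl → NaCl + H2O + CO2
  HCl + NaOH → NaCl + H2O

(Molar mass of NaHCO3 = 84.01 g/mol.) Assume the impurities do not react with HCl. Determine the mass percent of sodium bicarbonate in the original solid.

n(HCl) added = 0.09688 × 0.2134 = 0.02067 mol
n(NaOH) used in back-titration = 0.02042 × 0.4776 = 9.753 × 10^-3 mol
n(HCl) left over = 9.753 × 10^-3 mol (1:1 ratio)
n(HCl) consumed by analyte = 0.02067 − 9.753 × 10^-3 = 0.01092 mol
n(NaHCO3) = 0.01092 mol (1:1 ratio)
mass of NaHCO3 = 0.01092 × 84.01 = 0.9175 g
% NaHCO3 = 0.9175 / 0.9759 × 100 = 94.02 %

94.02 %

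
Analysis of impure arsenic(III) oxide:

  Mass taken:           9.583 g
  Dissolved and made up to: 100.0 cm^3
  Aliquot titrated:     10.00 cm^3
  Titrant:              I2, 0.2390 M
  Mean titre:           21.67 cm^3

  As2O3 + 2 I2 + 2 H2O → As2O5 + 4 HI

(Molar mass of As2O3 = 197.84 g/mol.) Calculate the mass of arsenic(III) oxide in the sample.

n(I2) per titration = 0.02167 × 0.2390 = 5.179 × 10^-3 mol
From the 1:2 ratio, n(As2O3) in each aliquot = 1/2 × 5.179 × 10^-3 = 2.590 × 10^-3 mol
n(As2O3) in the whole flask = 2.590 × 10^-3 × 100.0/10.00 = 0.02590 mol
mass of As2O3 = 0.02590 × 197.84 = 5.123 g

5.123 g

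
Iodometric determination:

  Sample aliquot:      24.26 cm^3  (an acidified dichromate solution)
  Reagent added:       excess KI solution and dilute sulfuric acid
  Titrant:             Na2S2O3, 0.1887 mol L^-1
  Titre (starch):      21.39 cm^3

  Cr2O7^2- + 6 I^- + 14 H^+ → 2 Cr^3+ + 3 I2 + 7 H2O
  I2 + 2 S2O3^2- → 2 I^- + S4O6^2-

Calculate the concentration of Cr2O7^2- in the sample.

0.02773 mol/L

n(S2O3^2-) = 0.02139 × 0.1887 = 4.036 × 10^-3 mol
n(I2) = n(S2O3^2-)/2 = 2.018 × 10^-3 mol
From the 1:3 ratio, n(Cr2O7^2-) in the aliquot = 1/3 × 2.018 × 10^-3 = 6.727 × 10^-4 mol
[Cr2O7^2-] = 6.727 × 10^-4 / 0.02426 = 0.02773 mol/L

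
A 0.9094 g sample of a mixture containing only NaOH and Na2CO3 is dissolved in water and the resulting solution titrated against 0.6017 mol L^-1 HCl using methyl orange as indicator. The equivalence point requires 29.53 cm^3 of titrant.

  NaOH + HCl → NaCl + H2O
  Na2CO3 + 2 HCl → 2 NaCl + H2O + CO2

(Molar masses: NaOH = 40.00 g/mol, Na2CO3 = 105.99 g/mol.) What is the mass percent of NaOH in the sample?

n(HCl) = 0.02953 × 0.6017 = 0.01777 mol
Let x = n(NaOH), y = n(Na2CO3).
Titrant: 1x + 2y = 0.01777;  mass: 40.00x + 105.99y = 0.9094
Solving, x = 2.480 × 10^-3 mol, y = 7.644 × 10^-3 mol
mass of NaOH = 2.480 × 10^-3 × 40.00 = 0.09919 g
% NaOH = 0.09919 / 0.9094 × 100 = 10.91 %

10.91 %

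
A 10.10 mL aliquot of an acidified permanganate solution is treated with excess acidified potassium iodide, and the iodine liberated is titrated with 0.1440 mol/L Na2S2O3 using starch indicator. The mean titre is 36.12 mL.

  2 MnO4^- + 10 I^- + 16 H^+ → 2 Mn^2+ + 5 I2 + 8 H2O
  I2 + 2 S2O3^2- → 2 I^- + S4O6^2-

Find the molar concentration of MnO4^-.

0.1030 mol/L

n(S2O3^2-) = 0.03612 × 0.1440 = 5.201 × 10^-3 mol
n(I2) = n(S2O3^2-)/2 = 2.601 × 10^-3 mol
From the 2:5 ratio, n(MnO4^-) in the aliquot = 2/5 × 2.601 × 10^-3 = 1.040 × 10^-3 mol
[MnO4^-] = 1.040 × 10^-3 / 0.01010 = 0.1030 mol/L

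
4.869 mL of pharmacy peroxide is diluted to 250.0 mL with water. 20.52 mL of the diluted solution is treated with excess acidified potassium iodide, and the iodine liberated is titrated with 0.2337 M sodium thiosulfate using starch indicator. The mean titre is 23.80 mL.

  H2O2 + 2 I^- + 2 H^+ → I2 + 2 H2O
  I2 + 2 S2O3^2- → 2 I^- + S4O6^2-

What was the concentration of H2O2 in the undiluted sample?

n(S2O3^2-) = 0.02380 × 0.2337 = 5.562 × 10^-3 mol
n(I2) = n(S2O3^2-)/2 = 2.781 × 10^-3 mol
n(H2O2) in the aliquot = 2.781 × 10^-3 mol (1:1 ratio)
[H2O2]_dilute = 2.781 × 10^-3 / 0.02052 = 0.1355 mol/L
[H2O2]_original = 0.1355 × 250.0/4.869 = 6.959 mol/L

6.959 M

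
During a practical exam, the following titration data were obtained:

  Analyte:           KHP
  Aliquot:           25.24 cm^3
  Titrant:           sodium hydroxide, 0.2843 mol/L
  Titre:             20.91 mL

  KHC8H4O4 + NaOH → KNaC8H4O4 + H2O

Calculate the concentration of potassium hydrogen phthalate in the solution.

0.2355 mol/L

n(NaOH) = 0.02091 L × 0.2843 mol/L = 5.945 × 10^-3 mol
n(KHC8H4O4) = 5.945 × 10^-3 mol (1:1 mole ratio)
[KHC8H4O4] = 5.945 × 10^-3 mol / 0.02524 L = 0.2355 mol/L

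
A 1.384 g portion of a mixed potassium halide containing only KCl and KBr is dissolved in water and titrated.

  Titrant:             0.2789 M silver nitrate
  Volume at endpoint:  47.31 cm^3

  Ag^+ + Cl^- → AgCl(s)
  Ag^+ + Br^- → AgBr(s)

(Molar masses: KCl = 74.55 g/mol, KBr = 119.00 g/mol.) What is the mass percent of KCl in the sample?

n(AgNO3) = 0.04731 × 0.2789 = 0.01319 mol
Let x = n(KCl), y = n(KBr).
Titrant: 1x + 1y = 0.01319;  mass: 74.55x + 119.00y = 1.384
Solving, x = 4.188 × 10^-3 mol, y = 9.006 × 10^-3 mol
mass of KCl = 4.188 × 10^-3 × 74.55 = 0.3122 g
% KCl = 0.3122 / 1.384 × 100 = 22.56 %

22.56 %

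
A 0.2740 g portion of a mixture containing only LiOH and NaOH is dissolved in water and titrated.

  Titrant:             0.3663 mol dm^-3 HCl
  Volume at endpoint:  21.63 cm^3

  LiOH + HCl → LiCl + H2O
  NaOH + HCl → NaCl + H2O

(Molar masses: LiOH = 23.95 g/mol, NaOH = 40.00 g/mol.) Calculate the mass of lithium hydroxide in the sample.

0.06405 g

n(HCl) = 0.02163 × 0.3663 = 7.923 × 10^-3 mol
Let x = n(LiOH), y = n(NaOH).
Titrant: 1x + 1y = 7.923 × 10^-3;  mass: 23.95x + 40.00y = 0.2740
Solving, x = 2.674 × 10^-3 mol, y = 5.249 × 10^-3 mol
mass of LiOH = 2.674 × 10^-3 × 23.95 = 0.06405 g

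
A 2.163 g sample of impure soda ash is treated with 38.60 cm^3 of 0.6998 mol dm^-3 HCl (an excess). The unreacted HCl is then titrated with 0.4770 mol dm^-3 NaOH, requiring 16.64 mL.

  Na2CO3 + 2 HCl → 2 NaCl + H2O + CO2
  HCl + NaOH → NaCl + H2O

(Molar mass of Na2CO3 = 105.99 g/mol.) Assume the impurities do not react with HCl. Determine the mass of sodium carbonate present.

n(HCl) added = 0.03860 × 0.6998 = 0.02701 mol
n(NaOH) used in back-titration = 0.01664 × 0.4770 = 7.937 × 10^-3 mol
n(HCl) left over = 7.937 × 10^-3 mol (1:1 ratio)
n(HCl) consumed by analyte = 0.02701 − 7.937 × 10^-3 = 0.01908 mol
From the 1:2 ratio, n(Na2CO3) = 1/2 × 0.01908 = 9.538 × 10^-3 mol
mass of Na2CO3 = 9.538 × 10^-3 × 105.99 = 1.011 g

1.011 g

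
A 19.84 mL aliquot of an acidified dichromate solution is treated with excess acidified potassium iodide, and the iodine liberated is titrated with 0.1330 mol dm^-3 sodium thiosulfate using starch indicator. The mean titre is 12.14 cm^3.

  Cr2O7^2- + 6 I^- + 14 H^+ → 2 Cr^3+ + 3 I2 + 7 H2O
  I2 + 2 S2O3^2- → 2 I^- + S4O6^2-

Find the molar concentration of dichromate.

n(S2O3^2-) = 0.01214 × 0.1330 = 1.615 × 10^-3 mol
n(I2) = n(S2O3^2-)/2 = 8.073 × 10^-4 mol
From the 1:3 ratio, n(Cr2O7^2-) in the aliquot = 1/3 × 8.073 × 10^-4 = 2.691 × 10^-4 mol
[Cr2O7^2-] = 2.691 × 10^-4 / 0.01984 = 0.01356 mol/L

0.01356 mol/L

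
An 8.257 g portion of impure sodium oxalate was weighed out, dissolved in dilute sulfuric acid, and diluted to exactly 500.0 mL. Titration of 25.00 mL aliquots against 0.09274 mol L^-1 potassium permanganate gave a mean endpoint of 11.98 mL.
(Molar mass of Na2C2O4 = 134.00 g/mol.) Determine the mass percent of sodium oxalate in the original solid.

90.15 %

2 MnO4^- + 5 C2O4^2- + 16 H^+ → 2 Mn^2+ + 10 CO2 + 8 H2O
n(KMnO4) per titration = 0.01198 × 0.09274 = 1.111 × 10^-3 mol
From the 5:2 ratio, n(Na2C2O4) in each aliquot = 5/2 × 1.111 × 10^-3 = 2.778 × 10^-3 mol
n(Na2C2O4) in the whole flask = 2.778 × 10^-3 × 500.0/25.00 = 0.05555 mol
mass of Na2C2O4 = 0.05555 × 134.00 = 7.444 g
% Na2C2O4 = 7.444 / 8.257 × 100 = 90.15 %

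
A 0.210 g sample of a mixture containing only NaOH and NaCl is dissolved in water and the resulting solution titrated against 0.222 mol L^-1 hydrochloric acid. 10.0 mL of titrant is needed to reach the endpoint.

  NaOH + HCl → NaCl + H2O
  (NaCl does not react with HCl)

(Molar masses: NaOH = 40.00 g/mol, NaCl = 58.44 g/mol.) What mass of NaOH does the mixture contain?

0.0888 g

n(HCl) = 0.0100 × 0.222 = 2.22 × 10^-3 mol
Let x = n(NaOH), y = n(NaCl).
Titrant: 1x = 2.22 × 10^-3;  mass: 40.00x + 58.44y = 0.210
Solving, x = 2.22 × 10^-3 mol, y = 2.07 × 10^-3 mol
mass of NaOH = 2.22 × 10^-3 × 40.00 = 0.0888 g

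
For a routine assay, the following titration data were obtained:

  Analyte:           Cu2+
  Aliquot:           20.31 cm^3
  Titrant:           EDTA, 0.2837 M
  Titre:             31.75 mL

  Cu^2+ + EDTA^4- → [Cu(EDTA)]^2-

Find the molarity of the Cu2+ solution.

0.4435 M

n(EDTA) = 0.03175 L × 0.2837 mol/L = 9.007 × 10^-3 mol
n(Cu2+) = 9.007 × 10^-3 mol (1:1 mole ratio)
[Cu2+] = 9.007 × 10^-3 mol / 0.02031 L = 0.4435 mol/L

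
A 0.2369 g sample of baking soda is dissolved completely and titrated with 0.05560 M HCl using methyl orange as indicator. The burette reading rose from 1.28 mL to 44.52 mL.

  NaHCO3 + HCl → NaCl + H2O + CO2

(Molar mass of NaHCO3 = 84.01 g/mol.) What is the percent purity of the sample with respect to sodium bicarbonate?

n(HCl) = 0.04324 L × 0.05560 mol/L = 2.404 × 10^-3 mol
n(NaHCO3) = 2.404 × 10^-3 mol (1:1 ratio)
mass of NaHCO3 = 2.404 × 10^-3 × 84.01 g/mol = 0.2020 g
% NaHCO3 = 0.2020 / 0.2369 × 100 = 85.26 %

85.26 %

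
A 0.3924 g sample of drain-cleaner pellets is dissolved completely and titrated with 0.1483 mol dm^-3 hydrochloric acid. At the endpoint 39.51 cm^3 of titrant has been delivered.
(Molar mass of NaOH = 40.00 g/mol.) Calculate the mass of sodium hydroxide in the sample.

NaOH + HCl → NaCl + H2O
n(HCl) = 0.03951 L × 0.1483 mol/L = 5.859 × 10^-3 mol
n(NaOH) = 5.859 × 10^-3 mol (1:1 ratio)
mass of NaOH = 5.859 × 10^-3 × 40.00 g/mol = 0.2344 g

0.2344 g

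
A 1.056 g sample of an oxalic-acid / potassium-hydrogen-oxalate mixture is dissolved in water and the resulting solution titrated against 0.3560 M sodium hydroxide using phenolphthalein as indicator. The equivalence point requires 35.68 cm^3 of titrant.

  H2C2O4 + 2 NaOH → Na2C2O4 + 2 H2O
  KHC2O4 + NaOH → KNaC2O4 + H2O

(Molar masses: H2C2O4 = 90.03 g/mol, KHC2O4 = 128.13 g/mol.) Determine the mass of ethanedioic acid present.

n(NaOH) = 0.03568 × 0.3560 = 0.01270 mol
Let x = n(H2C2O4), y = n(KHC2O4).
Titrant: 2x + 1y = 0.01270;  mass: 90.03x + 128.13y = 1.056
Solving, x = 3.438 × 10^-3 mol, y = 5.826 × 10^-3 mol
mass of H2C2O4 = 3.438 × 10^-3 × 90.03 = 0.3095 g

0.3095 g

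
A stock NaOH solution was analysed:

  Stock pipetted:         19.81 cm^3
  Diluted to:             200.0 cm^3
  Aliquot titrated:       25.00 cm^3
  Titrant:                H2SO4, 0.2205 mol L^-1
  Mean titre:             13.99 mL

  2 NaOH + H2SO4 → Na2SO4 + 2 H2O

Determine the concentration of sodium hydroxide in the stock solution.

2.492 mol/L

n(H2SO4) = 0.01399 × 0.2205 = 3.085 × 10^-3 mol
From the 2:1 ratio, n(NaOH) in the aliquot = 2/1 × 3.085 × 10^-3 = 6.170 × 10^-3 mol
[NaOH]_dilute = 6.170 × 10^-3 / 0.02500 = 0.2468 mol/L
Dilution factor = 200.0 / 19.81 = 10.10
[NaOH]_stock = 0.2468 × 10.10 = 2.492 mol/L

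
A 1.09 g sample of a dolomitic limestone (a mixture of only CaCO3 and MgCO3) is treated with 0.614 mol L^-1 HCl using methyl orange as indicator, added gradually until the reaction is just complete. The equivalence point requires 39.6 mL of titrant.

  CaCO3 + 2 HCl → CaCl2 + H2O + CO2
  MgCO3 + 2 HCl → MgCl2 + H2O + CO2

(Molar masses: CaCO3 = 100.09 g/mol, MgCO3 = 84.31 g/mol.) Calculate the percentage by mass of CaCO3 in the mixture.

37.8 %

n(HCl) = 0.0396 × 0.614 = 0.0243 mol
Let x = n(CaCO3), y = n(MgCO3).
Titrant: 2x + 2y = 0.0243;  mass: 100.09x + 84.31y = 1.09
Solving, x = 4.12 × 10^-3 mol, y = 8.04 × 10^-3 mol
mass of CaCO3 = 4.12 × 10^-3 × 100.09 = 0.412 g
% CaCO3 = 0.412 / 1.09 × 100 = 37.8 %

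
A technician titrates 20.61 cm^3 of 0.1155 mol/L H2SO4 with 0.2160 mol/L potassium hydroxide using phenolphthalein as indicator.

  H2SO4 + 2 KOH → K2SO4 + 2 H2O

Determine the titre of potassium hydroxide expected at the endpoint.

22.04 mL

n(H2SO4) = 0.02061 L × 0.1155 mol/L = 2.380 × 10^-3 mol
From the 2:1 stoichiometry, n(KOH) = 2/1 × 2.380 × 10^-3 = 4.761 × 10^-3 mol
V(KOH) = 4.761 × 10^-3 mol / 0.2160 mol/L = 0.02204 L = 22.04 mL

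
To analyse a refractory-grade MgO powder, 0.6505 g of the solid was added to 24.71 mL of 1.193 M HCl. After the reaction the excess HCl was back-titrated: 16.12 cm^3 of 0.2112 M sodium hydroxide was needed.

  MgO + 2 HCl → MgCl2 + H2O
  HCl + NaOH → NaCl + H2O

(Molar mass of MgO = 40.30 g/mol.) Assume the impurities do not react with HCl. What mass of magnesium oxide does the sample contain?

0.5254 g

n(HCl) added = 0.02471 × 1.193 = 0.02948 mol
n(NaOH) used in back-titration = 0.01612 × 0.2112 = 3.405 × 10^-3 mol
n(HCl) left over = 3.405 × 10^-3 mol (1:1 ratio)
n(HCl) consumed by analyte = 0.02948 − 3.405 × 10^-3 = 0.02607 mol
From the 1:2 ratio, n(MgO) = 1/2 × 0.02607 = 0.01304 mol
mass of MgO = 0.01304 × 40.30 = 0.5254 g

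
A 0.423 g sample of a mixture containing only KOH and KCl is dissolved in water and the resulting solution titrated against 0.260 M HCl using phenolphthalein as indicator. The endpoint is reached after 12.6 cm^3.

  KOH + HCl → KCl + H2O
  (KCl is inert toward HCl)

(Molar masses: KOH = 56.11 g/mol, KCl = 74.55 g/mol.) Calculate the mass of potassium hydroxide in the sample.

0.184 g

n(HCl) = 0.0126 × 0.260 = 3.28 × 10^-3 mol
Let x = n(KOH), y = n(KCl).
Titrant: 1x = 3.28 × 10^-3;  mass: 56.11x + 74.55y = 0.423
Solving, x = 3.28 × 10^-3 mol, y = 3.21 × 10^-3 mol
mass of KOH = 3.28 × 10^-3 × 56.11 = 0.184 g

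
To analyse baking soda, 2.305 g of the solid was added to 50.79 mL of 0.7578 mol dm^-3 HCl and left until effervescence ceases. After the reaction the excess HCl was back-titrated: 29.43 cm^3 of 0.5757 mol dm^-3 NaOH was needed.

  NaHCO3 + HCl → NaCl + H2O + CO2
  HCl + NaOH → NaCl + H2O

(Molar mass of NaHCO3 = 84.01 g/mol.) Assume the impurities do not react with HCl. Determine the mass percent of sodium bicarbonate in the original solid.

n(HCl) added = 0.05079 × 0.7578 = 0.03849 mol
n(NaOH) used in back-titration = 0.02943 × 0.5757 = 0.01694 mol
n(HCl) left over = 0.01694 mol (1:1 ratio)
n(HCl) consumed by analyte = 0.03849 − 0.01694 = 0.02155 mol
n(NaHCO3) = 0.02155 mol (1:1 ratio)
mass of NaHCO3 = 0.02155 × 84.01 = 1.810 g
% NaHCO3 = 1.810 / 2.305 × 100 = 78.53 %

78.53 %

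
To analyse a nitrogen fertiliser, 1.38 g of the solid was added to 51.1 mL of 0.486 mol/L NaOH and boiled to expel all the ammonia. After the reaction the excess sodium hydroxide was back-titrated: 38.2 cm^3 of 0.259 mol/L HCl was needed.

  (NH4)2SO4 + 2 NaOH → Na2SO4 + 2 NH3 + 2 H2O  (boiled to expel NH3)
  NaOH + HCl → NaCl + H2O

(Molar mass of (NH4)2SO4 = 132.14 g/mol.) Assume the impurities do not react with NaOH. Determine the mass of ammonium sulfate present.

0.987 g

n(NaOH) added = 0.0511 × 0.486 = 0.0248 mol
n(HCl) used in back-titration = 0.0382 × 0.259 = 9.89 × 10^-3 mol
n(NaOH) left over = 9.89 × 10^-3 mol (1:1 ratio)
n(NaOH) consumed by analyte = 0.0248 − 9.89 × 10^-3 = 0.0149 mol
From the 1:2 ratio, n((NH4)2SO4) = 1/2 × 0.0149 = 7.47 × 10^-3 mol
mass of (NH4)2SO4 = 7.47 × 10^-3 × 132.14 = 0.987 g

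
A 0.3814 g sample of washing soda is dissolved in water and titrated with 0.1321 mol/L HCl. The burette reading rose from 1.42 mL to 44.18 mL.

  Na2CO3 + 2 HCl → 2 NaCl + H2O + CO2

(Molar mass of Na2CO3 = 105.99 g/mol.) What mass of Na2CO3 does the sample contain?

0.2993 g

n(HCl) = 0.04276 L × 0.1321 mol/L = 5.649 × 10^-3 mol
From the 1:2 ratio, n(Na2CO3) = 1/2 × 5.649 × 10^-3 = 2.824 × 10^-3 mol
mass of Na2CO3 = 2.824 × 10^-3 × 105.99 g/mol = 0.2993 g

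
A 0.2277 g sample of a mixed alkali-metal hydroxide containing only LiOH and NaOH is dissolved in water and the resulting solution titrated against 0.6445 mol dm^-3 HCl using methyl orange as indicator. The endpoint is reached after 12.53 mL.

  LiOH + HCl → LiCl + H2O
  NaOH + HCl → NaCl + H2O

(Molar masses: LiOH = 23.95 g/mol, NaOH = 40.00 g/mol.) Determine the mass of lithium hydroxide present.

0.1422 g

n(HCl) = 0.01253 × 0.6445 = 8.076 × 10^-3 mol
Let x = n(LiOH), y = n(NaOH).
Titrant: 1x + 1y = 8.076 × 10^-3;  mass: 23.95x + 40.00y = 0.2277
Solving, x = 5.939 × 10^-3 mol, y = 2.136 × 10^-3 mol
mass of LiOH = 5.939 × 10^-3 × 23.95 = 0.1422 g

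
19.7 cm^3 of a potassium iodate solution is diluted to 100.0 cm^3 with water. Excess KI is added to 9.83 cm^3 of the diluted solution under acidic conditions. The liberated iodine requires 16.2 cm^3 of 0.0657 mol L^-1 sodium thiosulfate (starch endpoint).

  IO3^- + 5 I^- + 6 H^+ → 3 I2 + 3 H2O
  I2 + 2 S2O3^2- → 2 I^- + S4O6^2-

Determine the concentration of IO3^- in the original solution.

n(S2O3^2-) = 0.0162 × 0.0657 = 1.06 × 10^-3 mol
n(I2) = n(S2O3^2-)/2 = 5.32 × 10^-4 mol
From the 1:3 ratio, n(IO3^-) in the aliquot = 1/3 × 5.32 × 10^-4 = 1.77 × 10^-4 mol
[IO3^-]_dilute = 1.77 × 10^-4 / 0.00983 = 0.0180 mol/L
[IO3^-]_original = 0.0180 × 100.0/19.7 = 0.0916 mol/L

0.0916 mol/L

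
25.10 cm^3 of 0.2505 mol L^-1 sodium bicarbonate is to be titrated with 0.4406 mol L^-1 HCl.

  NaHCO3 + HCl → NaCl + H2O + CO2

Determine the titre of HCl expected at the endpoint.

n(NaHCO3) = 0.02510 L × 0.2505 mol/L = 6.288 × 10^-3 mol
n(HCl) = 6.288 × 10^-3 mol (1:1 stoichiometry)
V(HCl) = 6.288 × 10^-3 mol / 0.4406 mol/L = 0.01427 L = 14.27 mL

14.27 mL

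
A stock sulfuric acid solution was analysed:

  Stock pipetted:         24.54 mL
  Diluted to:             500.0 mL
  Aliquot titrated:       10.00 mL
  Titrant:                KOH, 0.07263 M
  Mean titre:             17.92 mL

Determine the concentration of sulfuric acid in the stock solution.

1.326 M

H2SO4 + 2 KOH → K2SO4 + 2 H2O
n(KOH) = 0.01792 × 0.07263 = 1.302 × 10^-3 mol
From the 1:2 ratio, n(H2SO4) in the aliquot = 1/2 × 1.302 × 10^-3 = 6.508 × 10^-4 mol
[H2SO4]_dilute = 6.508 × 10^-4 / 0.01000 = 0.06508 mol/L
Dilution factor = 500.0 / 24.54 = 20.37
[H2SO4]_stock = 0.06508 × 20.37 = 1.326 mol/L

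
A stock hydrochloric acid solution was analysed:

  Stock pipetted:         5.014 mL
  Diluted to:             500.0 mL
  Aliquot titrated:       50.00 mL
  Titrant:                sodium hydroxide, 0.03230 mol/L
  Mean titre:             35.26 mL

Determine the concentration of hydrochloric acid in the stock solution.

HCl + NaOH → NaCl + H2O
n(NaOH) = 0.03526 × 0.03230 = 1.139 × 10^-3 mol
n(HCl) in the aliquot = 1.139 × 10^-3 mol (1:1 ratio)
[HCl]_dilute = 1.139 × 10^-3 / 0.05000 = 0.02278 mol/L
Dilution factor = 500.0 / 5.014 = 99.72
[HCl]_stock = 0.02278 × 99.72 = 2.271 mol/L

2.271 mol/L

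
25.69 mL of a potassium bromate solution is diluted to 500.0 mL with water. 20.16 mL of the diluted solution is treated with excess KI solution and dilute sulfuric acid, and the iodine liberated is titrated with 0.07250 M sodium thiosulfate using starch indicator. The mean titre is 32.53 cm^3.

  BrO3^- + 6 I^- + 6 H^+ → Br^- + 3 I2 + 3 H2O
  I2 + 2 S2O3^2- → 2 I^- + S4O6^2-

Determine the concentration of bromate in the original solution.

0.3795 M

n(S2O3^2-) = 0.03253 × 0.07250 = 2.358 × 10^-3 mol
n(I2) = n(S2O3^2-)/2 = 1.179 × 10^-3 mol
From the 1:3 ratio, n(BrO3^-) in the aliquot = 1/3 × 1.179 × 10^-3 = 3.931 × 10^-4 mol
[BrO3^-]_dilute = 3.931 × 10^-4 / 0.02016 = 0.01950 mol/L
[BrO3^-]_original = 0.01950 × 500.0/25.69 = 0.3795 mol/L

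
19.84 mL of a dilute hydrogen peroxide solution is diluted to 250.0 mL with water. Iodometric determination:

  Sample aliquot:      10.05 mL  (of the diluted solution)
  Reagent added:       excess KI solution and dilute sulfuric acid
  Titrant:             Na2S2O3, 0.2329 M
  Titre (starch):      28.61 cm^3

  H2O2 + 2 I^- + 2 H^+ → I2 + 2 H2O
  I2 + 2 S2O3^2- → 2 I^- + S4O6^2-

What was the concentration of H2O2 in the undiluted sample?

4.177 M

n(S2O3^2-) = 0.02861 × 0.2329 = 6.663 × 10^-3 mol
n(I2) = n(S2O3^2-)/2 = 3.332 × 10^-3 mol
n(H2O2) in the aliquot = 3.332 × 10^-3 mol (1:1 ratio)
[H2O2]_dilute = 3.332 × 10^-3 / 0.01005 = 0.3315 mol/L
[H2O2]_original = 0.3315 × 250.0/19.84 = 4.177 mol/L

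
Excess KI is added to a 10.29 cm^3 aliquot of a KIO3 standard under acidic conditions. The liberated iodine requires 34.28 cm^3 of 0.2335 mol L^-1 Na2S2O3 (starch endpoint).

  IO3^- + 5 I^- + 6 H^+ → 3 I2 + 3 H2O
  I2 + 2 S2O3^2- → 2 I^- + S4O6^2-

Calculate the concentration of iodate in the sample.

n(S2O3^2-) = 0.03428 × 0.2335 = 8.004 × 10^-3 mol
n(I2) = n(S2O3^2-)/2 = 4.002 × 10^-3 mol
From the 1:3 ratio, n(IO3^-) in the aliquot = 1/3 × 4.002 × 10^-3 = 1.334 × 10^-3 mol
[IO3^-] = 1.334 × 10^-3 / 0.01029 = 0.1296 mol/L

0.1296 mol/L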